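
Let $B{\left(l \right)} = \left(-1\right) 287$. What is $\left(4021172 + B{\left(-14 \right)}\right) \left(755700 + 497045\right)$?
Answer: $5037143579325$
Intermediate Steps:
$B{\left(l \right)} = -287$
$\left(4021172 + B{\left(-14 \right)}\right) \left(755700 + 497045\right) = \left(4021172 - 287\right) \left(755700 + 497045\right) = 4020885 \cdot 1252745 = 5037143579325$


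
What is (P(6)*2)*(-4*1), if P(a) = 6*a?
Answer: -288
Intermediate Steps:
(P(6)*2)*(-4*1) = ((6*6)*2)*(-4*1) = (36*2)*(-4) = 72*(-4) = -288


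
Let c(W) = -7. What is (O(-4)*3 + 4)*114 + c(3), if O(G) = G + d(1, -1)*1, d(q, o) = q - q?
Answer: -919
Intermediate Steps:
d(q, o) = 0
O(G) = G (O(G) = G + 0*1 = G + 0 = G)
(O(-4)*3 + 4)*114 + c(3) = (-4*3 + 4)*114 - 7 = (-12 + 4)*114 - 7 = -8*114 - 7 = -912 - 7 = -919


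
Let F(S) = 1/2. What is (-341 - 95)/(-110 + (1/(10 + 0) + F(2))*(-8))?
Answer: 1090/287 ≈ 3.7979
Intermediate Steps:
F(S) = 1/2
(-341 - 95)/(-110 + (1/(10 + 0) + F(2))*(-8)) = (-341 - 95)/(-110 + (1/(10 + 0) + 1/2)*(-8)) = -436/(-110 + (1/10 + 1/2)*(-8)) = -436/(-110 + (3/5)*(-8)) = -436/(-110 - 24/5) = -436/(-574/5) = -436*(-5/574) = 1090/287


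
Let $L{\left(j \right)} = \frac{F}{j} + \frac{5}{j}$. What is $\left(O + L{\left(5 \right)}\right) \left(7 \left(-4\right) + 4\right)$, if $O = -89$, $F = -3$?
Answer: $\frac{10632}{5} \approx 2126.4$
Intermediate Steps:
$L{\left(j \right)} = \frac{2}{j}$ ($L{\left(j \right)} = - \frac{3}{j} + \frac{5}{j} = \frac{2}{j}$)
$\left(O + L{\left(5 \right)}\right) \left(7 \left(-4\right) + 4\right) = \left(-89 + \frac{2}{5}\right) \left(7 \left(-4\right) + 4\right) = \left(-89 + 2 \cdot \frac{1}{5}\right) \left(-28 + 4\right) = \left(-89 + \frac{2}{5}\right) \left(-24\right) = \left(- \frac{443}{5}\right) \left(-24\right) = \frac{10632}{5}$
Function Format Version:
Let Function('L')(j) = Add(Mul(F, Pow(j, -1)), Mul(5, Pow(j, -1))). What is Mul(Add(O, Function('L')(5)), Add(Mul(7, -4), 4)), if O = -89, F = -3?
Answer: Rational(10632, 5) ≈ 2126.4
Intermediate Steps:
Function('L')(j) = Mul(2, Pow(j, -1)) (Function('L')(j) = Add(Mul(-3, Pow(j, -1)), Mul(5, Pow(j, -1))) = Mul(2, Pow(j, -1)))
Mul(Add(O, Function('L')(5)), Add(Mul(7, -4), 4)) = Mul(Add(-89, Mul(2, Pow(5, -1))), Add(Mul(7, -4), 4)) = Mul(Add(-89, Mul(2, Rational(1, 5))), Add(-28, 4)) = Mul(Add(-89, Rational(2, 5)), -24) = Mul(Rational(-443, 5), -24) = Rational(10632, 5)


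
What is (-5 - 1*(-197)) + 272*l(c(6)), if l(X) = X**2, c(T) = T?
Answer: 9984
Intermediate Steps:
(-5 - 1*(-197)) + 272*l(c(6)) = (-5 - 1*(-197)) + 272*6**2 = (-5 + 197) + 272*36 = 192 + 9792 = 9984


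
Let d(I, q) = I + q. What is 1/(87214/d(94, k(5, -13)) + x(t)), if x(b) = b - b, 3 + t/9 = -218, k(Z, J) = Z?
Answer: 99/87214 ≈ 0.0011351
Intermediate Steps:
t = -1989 (t = -27 + 9*(-218) = -27 - 1962 = -1989)
x(b) = 0
1/(87214/d(94, k(5, -13)) + x(t)) = 1/(87214/(94 + 5) + 0) = 1/(87214/99 + 0) = 1/(87214/99) = 99/87214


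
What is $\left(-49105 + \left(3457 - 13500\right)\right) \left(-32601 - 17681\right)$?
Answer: $2974079736$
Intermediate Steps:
$\left(-49105 + \left(3457 - 13500\right)\right) \left(-32601 - 17681\right) = \left(-49105 - 10043\right) \left(-50282\right) = \left(-59148\right) \left(-50282\right) = 2974079736$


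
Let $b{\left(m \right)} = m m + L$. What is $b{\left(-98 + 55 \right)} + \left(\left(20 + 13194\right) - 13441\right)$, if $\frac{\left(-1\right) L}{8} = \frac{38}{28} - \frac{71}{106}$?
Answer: $\frac{599722}{371} \approx 1616.5$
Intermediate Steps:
$L = - \frac{2040}{371}$ ($L = - 8 \left(\frac{38}{28} - \frac{71}{106}\right) = - 8 \left(38 \cdot \frac{1}{28} - \frac{71}{106}\right) = - 8 \left(\frac{19}{14} - \frac{71}{106}\right) = \left(-8\right) \frac{255}{371} = - \frac{2040}{371} \approx -5.4986$)
$b{\left(m \right)} = - \frac{2040}{371} + m^{2}$ ($b{\left(m \right)} = m m - \frac{2040}{371} = m^{2} - \frac{2040}{371} = - \frac{2040}{371} + m^{2}$)
$b{\left(-98 + 55 \right)} + \left(\left(20 + 13194\right) - 13441\right) = \left(- \frac{2040}{371} + \left(-98 + 55\right)^{2}\right) + \left(\left(20 + 13194\right) - 13441\right) = \left(- \frac{2040}{371} + \left(-43\right)^{2}\right) + \left(13214 - 13441\right) = \left(- \frac{2040}{371} + 1849\right) - 227 = \frac{683939}{371} - 227 = \frac{599722}{371}$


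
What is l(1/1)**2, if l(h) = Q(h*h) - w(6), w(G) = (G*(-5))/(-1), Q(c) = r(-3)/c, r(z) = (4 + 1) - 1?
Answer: 676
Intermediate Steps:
r(z) = 4 (r(z) = 5 - 1 = 4)
Q(c) = 4/c
w(G) = 5*G (w(G) = -5*G*(-1) = 5*G)
l(h) = -30 + 4/h**2 (l(h) = 4/((h*h)) - 5*6 = 4/(h**2) - 1*30 = 4/h**2 - 30 = -30 + 4/h**2)
l(1/1)**2 = (-30 + 4/(1/1)**2)**2 = (-30 + 4/1**2)**2 = (-30 + 4*1)**2 = (-30 + 4)**2 = (-26)**2 = 676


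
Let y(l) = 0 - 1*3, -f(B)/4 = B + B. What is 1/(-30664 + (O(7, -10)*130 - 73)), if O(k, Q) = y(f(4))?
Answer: -1/31127 ≈ -3.2126e-5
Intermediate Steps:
f(B) = -8*B (f(B) = -4*(B + B) = -8*B)
y(l) = -3 (y(l) = 0 - 3 = -3)
O(k, Q) = -3
1/(-30664 + (O(7, -10)*130 - 73)) = 1/(-30664 + (-3*130 - 73)) = 1/(-30664 + (-390 - 73)) = 1/(-30664 - 463) = 1/(-31127) = -1/31127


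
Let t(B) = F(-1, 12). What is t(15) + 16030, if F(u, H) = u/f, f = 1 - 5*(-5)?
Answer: 416779/26 ≈ 16030.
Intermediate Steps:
f = 26 (f = 1 + 25 = 26)
F(u, H) = u/26
t(B) = -1/26 (t(B) = (1/26)*(-1) = -1/26)
t(15) + 16030 = -1/26 + 16030 = 416779/26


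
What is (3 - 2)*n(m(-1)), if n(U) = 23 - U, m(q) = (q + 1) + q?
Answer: 24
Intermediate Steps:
m(q) = 1 + 2*q (m(q) = (1 + q) + q = 1 + 2*q)
(3 - 2)*n(m(-1)) = (3 - 2)*(23 - (1 + 2*(-1))) = 1*(23 - (1 - 2)) = 1*(23 - 1*(-1)) = 1*(23 + 1) = 1*24 = 24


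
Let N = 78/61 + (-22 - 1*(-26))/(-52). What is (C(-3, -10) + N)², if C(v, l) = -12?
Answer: 73324969/628849 ≈ 116.60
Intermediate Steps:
N = 953/793 (N = 78*(1/61) + (-22 + 26)*(-1/52) = 78/61 + 4*(-1/52) = 78/61 - 1/13 = 953/793 ≈ 1.2018)
(C(-3, -10) + N)² = (-12 + 953/793)² = (-8563/793)² = 73324969/628849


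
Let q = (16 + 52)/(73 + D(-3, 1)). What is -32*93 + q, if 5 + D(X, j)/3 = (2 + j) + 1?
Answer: -104126/35 ≈ -2975.0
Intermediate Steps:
D(X, j) = -6 + 3*j (D(X, j) = -15 + 3*((2 + j) + 1) = -15 + 3*(3 + j) = -15 + (9 + 3*j) = -6 + 3*j)
q = 34/35 (q = (16 + 52)/(73 + (-6 + 3*1)) = 68/(73 + (-6 + 3)) = 68/(73 - 3) = 68/70 = 68*(1/70) = 34/35 ≈ 0.97143)
-32*93 + q = -32*93 + 34/35 = -2976 + 34/35 = -104126/35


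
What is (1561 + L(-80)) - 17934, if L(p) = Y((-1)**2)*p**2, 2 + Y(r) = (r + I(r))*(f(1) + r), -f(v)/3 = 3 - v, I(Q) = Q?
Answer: -93173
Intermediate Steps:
f(v) = -9 + 3*v (f(v) = -3*(3 - v) = -9 + 3*v)
Y(r) = -2 + 2*r*(-6 + r) (Y(r) = -2 + (r + r)*((-9 + 3*1) + r) = -2 + (2*r)*((-9 + 3) + r) = -2 + (2*r)*(-6 + r) = -2 + 2*r*(-6 + r))
L(p) = -12*p**2 (L(p) = (-2 - 12*(-1)**2 + 2*((-1)**2)**2)*p**2 = (-2 - 12*1 + 2*1**2)*p**2 = (-2 - 12 + 2*1)*p**2 = (-2 - 12 + 2)*p**2 = -12*p**2)
(1561 + L(-80)) - 17934 = (1561 - 12*(-80)**2) - 17934 = (1561 - 12*6400) - 17934 = (1561 - 76800) - 17934 = -75239 - 17934 = -93173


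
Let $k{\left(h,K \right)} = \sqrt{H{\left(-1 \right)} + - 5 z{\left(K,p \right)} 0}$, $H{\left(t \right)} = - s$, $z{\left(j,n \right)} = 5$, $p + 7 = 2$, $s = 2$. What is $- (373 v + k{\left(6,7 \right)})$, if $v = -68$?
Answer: $25364 - i \sqrt{2} \approx 25364.0 - 1.4142 i$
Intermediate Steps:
$p = -5$ ($p = -7 + 2 = -5$)
$H{\left(t \right)} = -2$ ($H{\left(t \right)} = \left(-1\right) 2 = -2$)
$k{\left(h,K \right)} = i \sqrt{2}$ ($k{\left(h,K \right)} = \sqrt{-2 + \left(-5\right) 5 \cdot 0} = \sqrt{-2 - 0} = \sqrt{-2 + 0} = \sqrt{-2} = i \sqrt{2}$)
$- (373 v + k{\left(6,7 \right)}) = - (373 \left(-68\right) + i \sqrt{2}) = - (-25364 + i \sqrt{2}) = 25364 - i \sqrt{2}$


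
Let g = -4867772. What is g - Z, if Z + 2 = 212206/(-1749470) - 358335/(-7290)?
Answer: -689804372460019/141707070 ≈ -4.8678e+6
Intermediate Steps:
Z = 6664911979/141707070 (Z = -2 + (212206/(-1749470) - 358335/(-7290)) = -2 + (212206*(-1/1749470) - 358335*(-1/7290)) = -2 + (-106103/874735 + 7963/162) = -2 + 6948326119/141707070 = 6664911979/141707070 ≈ 47.033)
g - Z = -4867772 - 1*6664911979/141707070 = -4867772 - 6664911979/141707070 = -689804372460019/141707070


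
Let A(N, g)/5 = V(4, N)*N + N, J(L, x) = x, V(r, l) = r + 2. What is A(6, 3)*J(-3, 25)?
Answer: 5250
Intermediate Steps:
V(r, l) = 2 + r
A(N, g) = 35*N (A(N, g) = 5*((2 + 4)*N + N) = 5*(6*N + N) = 5*(7*N) = 35*N)
A(6, 3)*J(-3, 25) = (35*6)*25 = 210*25 = 5250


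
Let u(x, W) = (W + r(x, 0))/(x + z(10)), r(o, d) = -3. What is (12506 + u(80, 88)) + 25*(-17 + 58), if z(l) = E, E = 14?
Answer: 1271999/94 ≈ 13532.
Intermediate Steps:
z(l) = 14
u(x, W) = (-3 + W)/(14 + x) (u(x, W) = (W - 3)/(x + 14) = (-3 + W)/(14 + x))
(12506 + u(80, 88)) + 25*(-17 + 58) = (12506 + (-3 + 88)/(14 + 80)) + 25*(-17 + 58) = (12506 + 85/94) + 25*41 = (12506 + (1/94)*85) + 1025 = (12506 + 85/94) + 1025 = 1175649/94 + 1025 = 1271999/94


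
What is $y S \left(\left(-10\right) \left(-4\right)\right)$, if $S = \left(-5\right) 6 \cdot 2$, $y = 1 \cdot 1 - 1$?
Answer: $0$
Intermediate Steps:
$y = 0$ ($y = 1 - 1 = 0$)
$S = -60$ ($S = \left(-30\right) 2 = -60$)
$y S \left(\left(-10\right) \left(-4\right)\right) = 0 \left(-60\right) \left(\left(-10\right) \left(-4\right)\right) = 0 \cdot 40 = 0$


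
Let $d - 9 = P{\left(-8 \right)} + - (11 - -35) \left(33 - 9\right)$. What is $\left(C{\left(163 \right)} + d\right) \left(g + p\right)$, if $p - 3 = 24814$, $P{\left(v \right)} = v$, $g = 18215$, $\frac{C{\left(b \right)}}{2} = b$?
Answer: $-33435864$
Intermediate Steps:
$C{\left(b \right)} = 2 b$
$p = 24817$ ($p = 3 + 24814 = 24817$)
$d = -1103$ ($d = 9 + \left(-8 + - (11 - -35) \left(33 - 9\right)\right) = 9 + \left(-8 + - (11 + 35) 24\right) = 9 + \left(-8 + \left(-1\right) 46 \cdot 24\right) = 9 - 1112 = -1103$)
$\left(C{\left(163 \right)} + d\right) \left(g + p\right) = \left(2 \cdot 163 - 1103\right) \left(18215 + 24817\right) = \left(326 - 1103\right) 43032 = \left(-777\right) 43032 = -33435864$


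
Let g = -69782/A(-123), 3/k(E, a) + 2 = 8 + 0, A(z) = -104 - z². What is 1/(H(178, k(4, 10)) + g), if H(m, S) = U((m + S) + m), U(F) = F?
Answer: 30466/11000693 ≈ 0.0027695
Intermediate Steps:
k(E, a) = ½ (k(E, a) = 3/(-2 + (8 + 0)) = 3/(-2 + 8) = 3/6 = 3*(⅙) = ½)
g = 69782/15233 (g = -69782/(-104 - 1*(-123)²) = -69782/(-104 - 1*15129) = -69782/(-104 - 15129) = -69782/(-15233) = -69782*(-1/15233) = 69782/15233 ≈ 4.5810)
H(m, S) = S + 2*m (H(m, S) = (m + S) + m = (S + m) + m = S + 2*m)
1/(H(178, k(4, 10)) + g) = 1/((½ + 2*178) + 69782/15233) = 1/((½ + 356) + 69782/15233) = 1/(713/2 + 69782/15233) = 1/(11000693/30466) = 30466/11000693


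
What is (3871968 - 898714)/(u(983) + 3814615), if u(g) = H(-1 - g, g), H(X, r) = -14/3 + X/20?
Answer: 44598810/57218417 ≈ 0.77945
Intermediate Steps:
H(X, r) = -14/3 + X/20 (H(X, r) = -14*1/3 + X*(1/20) = -14/3 + X/20)
u(g) = -283/60 - g/20 (u(g) = -14/3 + (-1 - g)/20 = -14/3 + (-1/20 - g/20) = -283/60 - g/20)
(3871968 - 898714)/(u(983) + 3814615) = (3871968 - 898714)/((-283/60 - 1/20*983) + 3814615) = 2973254/((-283/60 - 983/20) + 3814615) = 2973254/(-808/15 + 3814615) = 2973254/(57218417/15) = 2973254*(15/57218417) = 44598810/57218417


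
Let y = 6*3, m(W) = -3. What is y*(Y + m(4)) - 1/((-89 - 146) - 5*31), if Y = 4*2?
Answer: 35101/390 ≈ 90.003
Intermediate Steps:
Y = 8
y = 18
y*(Y + m(4)) - 1/((-89 - 146) - 5*31) = 18*(8 - 3) - 1/((-89 - 146) - 5*31) = 18*5 - 1/(-235 - 155) = 90 - 1/(-390) = 90 - 1*(-1/390) = 90 + 1/390 = 35101/390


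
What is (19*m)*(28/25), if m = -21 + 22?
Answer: 532/25 ≈ 21.280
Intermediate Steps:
m = 1
(19*m)*(28/25) = (19*1)*(28/25) = 19*(28*(1/25)) = 19*(28/25) = 532/25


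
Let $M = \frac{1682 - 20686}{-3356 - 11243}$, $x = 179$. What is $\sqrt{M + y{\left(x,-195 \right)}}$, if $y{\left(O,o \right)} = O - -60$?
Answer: $\frac{\sqrt{51215700835}}{14599} \approx 15.502$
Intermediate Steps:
$y{\left(O,o \right)} = 60 + O$ ($y{\left(O,o \right)} = O + 60 = 60 + O$)
$M = \frac{19004}{14599}$ ($M = - \frac{19004}{-14599} = \left(-19004\right) \left(- \frac{1}{14599}\right) = \frac{19004}{14599} \approx 1.3017$)
$\sqrt{M + y{\left(x,-195 \right)}} = \sqrt{\frac{19004}{14599} + \left(60 + 179\right)} = \sqrt{\frac{19004}{14599} + 239} = \sqrt{\frac{3508165}{14599}} = \frac{\sqrt{51215700835}}{14599}$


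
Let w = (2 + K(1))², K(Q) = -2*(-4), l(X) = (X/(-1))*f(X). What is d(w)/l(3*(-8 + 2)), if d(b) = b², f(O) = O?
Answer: -2500/81 ≈ -30.864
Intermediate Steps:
l(X) = -X² (l(X) = (X/(-1))*X = (X*(-1))*X = (-X)*X = -X²)
K(Q) = 8
w = 100 (w = (2 + 8)² = 10² = 100)
d(w)/l(3*(-8 + 2)) = 100²/((-(3*(-8 + 2))²)) = 10000/((-(3*(-6))²)) = 10000/((-1*(-18)²)) = 10000/((-1*324)) = 10000/(-324) = 10000*(-1/324) = -2500/81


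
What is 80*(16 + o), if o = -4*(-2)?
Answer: 1920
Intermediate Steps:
o = 8
80*(16 + o) = 80*(16 + 8) = 80*24 = 1920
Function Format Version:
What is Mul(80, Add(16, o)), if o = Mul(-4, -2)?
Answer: 1920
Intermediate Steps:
o = 8
Mul(80, Add(16, o)) = Mul(80, Add(16, 8)) = Mul(80, 24) = 1920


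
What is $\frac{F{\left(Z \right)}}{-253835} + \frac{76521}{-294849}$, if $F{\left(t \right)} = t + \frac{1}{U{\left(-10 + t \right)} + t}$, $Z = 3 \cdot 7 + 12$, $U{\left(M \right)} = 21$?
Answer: $- \frac{116600661073}{449057975490} \approx -0.25966$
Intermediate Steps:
$Z = 33$ ($Z = 21 + 12 = 33$)
$F{\left(t \right)} = t + \frac{1}{21 + t}$
$\frac{F{\left(Z \right)}}{-253835} + \frac{76521}{-294849} = \frac{\frac{1}{21 + 33} \left(1 + 33^{2} + 21 \cdot 33\right)}{-253835} + \frac{76521}{-294849} = \frac{1 + 1089 + 693}{54} \left(- \frac{1}{253835}\right) + 76521 \left(- \frac{1}{294849}\right) = \frac{1}{54} \cdot 1783 \left(- \frac{1}{253835}\right) - \frac{25507}{98283} = \frac{1783}{54} \left(- \frac{1}{253835}\right) - \frac{25507}{98283} = - \frac{1783}{13707090} - \frac{25507}{98283} = - \frac{116600661073}{449057975490}$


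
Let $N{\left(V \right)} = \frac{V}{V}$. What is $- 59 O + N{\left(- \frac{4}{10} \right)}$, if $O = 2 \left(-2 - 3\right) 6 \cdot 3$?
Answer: $10621$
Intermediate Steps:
$N{\left(V \right)} = 1$
$O = -180$ ($O = 2 \left(\left(-5\right) 6\right) 3 = 2 \left(-30\right) 3 = \left(-60\right) 3 = -180$)
$- 59 O + N{\left(- \frac{4}{10} \right)} = \left(-59\right) \left(-180\right) + 1 = 10620 + 1 = 10621$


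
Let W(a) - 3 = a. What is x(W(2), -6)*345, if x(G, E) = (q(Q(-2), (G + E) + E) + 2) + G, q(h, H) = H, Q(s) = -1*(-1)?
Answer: 0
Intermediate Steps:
Q(s) = 1
W(a) = 3 + a
x(G, E) = 2 + 2*E + 2*G (x(G, E) = (((G + E) + E) + 2) + G = (((E + G) + E) + 2) + G = ((G + 2*E) + 2) + G = (2 + G + 2*E) + G = 2 + 2*E + 2*G)
x(W(2), -6)*345 = (2 + 2*(-6) + 2*(3 + 2))*345 = (2 - 12 + 2*5)*345 = (2 - 12 + 10)*345 = 0*345 = 0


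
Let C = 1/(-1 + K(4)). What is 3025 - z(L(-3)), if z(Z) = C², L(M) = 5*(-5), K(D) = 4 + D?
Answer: 148224/49 ≈ 3025.0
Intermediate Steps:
C = ⅐ (C = 1/(-1 + (4 + 4)) = 1/(-1 + 8) = 1/7 = ⅐ ≈ 0.14286)
L(M) = -25
z(Z) = 1/49 (z(Z) = (⅐)² = 1/49)
3025 - z(L(-3)) = 3025 - 1*1/49 = 3025 - 1/49 = 148224/49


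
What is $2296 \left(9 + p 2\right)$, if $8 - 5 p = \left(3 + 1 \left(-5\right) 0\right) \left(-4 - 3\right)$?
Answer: $\frac{236488}{5} \approx 47298.0$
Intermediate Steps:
$p = \frac{29}{5}$ ($p = \frac{8}{5} - \frac{\left(3 + 1 \left(-5\right) 0\right) \left(-4 - 3\right)}{5} = \frac{8}{5} - \frac{\left(3 - 0\right) \left(-7\right)}{5} = \frac{8}{5} - \frac{\left(3 + 0\right) \left(-7\right)}{5} = \frac{8}{5} - \frac{3 \left(-7\right)}{5} = \frac{8}{5} - - \frac{21}{5} = \frac{8}{5} + \frac{21}{5} = \frac{29}{5} \approx 5.8$)
$2296 \left(9 + p 2\right) = 2296 \left(9 + \frac{29}{5} \cdot 2\right) = 2296 \left(9 + \frac{58}{5}\right) = 2296 \cdot \frac{103}{5} = \frac{236488}{5}$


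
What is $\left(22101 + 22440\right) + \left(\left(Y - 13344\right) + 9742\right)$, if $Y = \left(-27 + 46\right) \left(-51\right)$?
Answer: $39970$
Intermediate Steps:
$Y = -969$ ($Y = 19 \left(-51\right) = -969$)
$\left(22101 + 22440\right) + \left(\left(Y - 13344\right) + 9742\right) = \left(22101 + 22440\right) + \left(\left(-969 - 13344\right) + 9742\right) = 44541 + \left(-14313 + 9742\right) = 44541 - 4571 = 39970$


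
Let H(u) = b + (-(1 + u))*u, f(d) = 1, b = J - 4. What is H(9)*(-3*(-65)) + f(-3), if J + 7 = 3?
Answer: -19109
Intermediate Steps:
J = -4 (J = -7 + 3 = -4)
b = -8 (b = -4 - 4 = -8)
H(u) = -8 + u*(-1 - u) (H(u) = -8 + (-(1 + u))*u = -8 + (-1 - u)*u = -8 + u*(-1 - u))
H(9)*(-3*(-65)) + f(-3) = (-8 - 1*9 - 1*9²)*(-3*(-65)) + 1 = (-8 - 9 - 1*81)*195 + 1 = (-8 - 9 - 81)*195 + 1 = -98*195 + 1 = -19110 + 1 = -19109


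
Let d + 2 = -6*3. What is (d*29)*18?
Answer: -10440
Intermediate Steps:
d = -20 (d = -2 - 6*3 = -2 - 2*9 = -2 - 18 = -20)
(d*29)*18 = -20*29*18 = -580*18 = -10440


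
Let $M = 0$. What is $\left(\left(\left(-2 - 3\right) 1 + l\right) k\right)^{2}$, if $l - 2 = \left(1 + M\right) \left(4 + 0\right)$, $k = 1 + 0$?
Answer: $1$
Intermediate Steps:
$k = 1$
$l = 6$ ($l = 2 + \left(1 + 0\right) \left(4 + 0\right) = 2 + 1 \cdot 4 = 2 + 4 = 6$)
$\left(\left(\left(-2 - 3\right) 1 + l\right) k\right)^{2} = \left(\left(\left(-2 - 3\right) 1 + 6\right) 1\right)^{2} = \left(\left(\left(-5\right) 1 + 6\right) 1\right)^{2} = \left(\left(-5 + 6\right) 1\right)^{2} = \left(1 \cdot 1\right)^{2} = 1^{2} = 1$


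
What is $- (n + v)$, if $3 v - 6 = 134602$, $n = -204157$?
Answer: $\frac{477863}{3} \approx 1.5929 \cdot 10^{5}$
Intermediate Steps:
$v = \frac{134608}{3}$ ($v = 2 + \frac{1}{3} \cdot 134602 = 2 + \frac{134602}{3} = \frac{134608}{3} \approx 44869.0$)
$- (n + v) = - (-204157 + \frac{134608}{3}) = \left(-1\right) \left(- \frac{477863}{3}\right) = \frac{477863}{3}$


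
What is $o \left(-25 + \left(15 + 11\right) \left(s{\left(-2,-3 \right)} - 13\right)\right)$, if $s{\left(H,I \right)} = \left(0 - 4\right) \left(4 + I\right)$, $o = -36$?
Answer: $16812$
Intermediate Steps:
$s{\left(H,I \right)} = -16 - 4 I$ ($s{\left(H,I \right)} = - 4 \left(4 + I\right) = -16 - 4 I$)
$o \left(-25 + \left(15 + 11\right) \left(s{\left(-2,-3 \right)} - 13\right)\right) = - 36 \left(-25 + \left(15 + 11\right) \left(\left(-16 - -12\right) - 13\right)\right) = - 36 \left(-25 + 26 \left(\left(-16 + 12\right) - 13\right)\right) = - 36 \left(-25 + 26 \left(-4 - 13\right)\right) = - 36 \left(-25 + 26 \left(-17\right)\right) = - 36 \left(-25 - 442\right) = \left(-36\right) \left(-467\right) = 16812$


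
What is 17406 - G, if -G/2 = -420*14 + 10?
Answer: 5666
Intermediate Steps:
G = 11740 (G = -2*(-420*14 + 10) = -2*(-105*56 + 10) = -2*(-5880 + 10) = -2*(-5870) = 11740)
17406 - G = 17406 - 1*11740 = 17406 - 11740 = 5666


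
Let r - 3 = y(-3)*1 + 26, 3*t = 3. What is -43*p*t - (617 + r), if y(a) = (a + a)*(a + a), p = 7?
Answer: -983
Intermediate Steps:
t = 1 (t = (1/3)*3 = 1)
y(a) = 4*a**2 (y(a) = (2*a)*(2*a) = 4*a**2)
r = 65 (r = 3 + ((4*(-3)**2)*1 + 26) = 3 + ((4*9)*1 + 26) = 3 + (36*1 + 26) = 3 + (36 + 26) = 3 + 62 = 65)
-43*p*t - (617 + r) = -301 - (617 + 65) = -43*7 - 1*682 = -301 - 682 = -983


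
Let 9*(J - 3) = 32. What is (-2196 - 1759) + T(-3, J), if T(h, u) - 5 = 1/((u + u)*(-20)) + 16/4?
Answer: -9312569/2360 ≈ -3946.0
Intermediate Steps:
J = 59/9 (J = 3 + (1/9)*32 = 3 + 32/9 = 59/9 ≈ 6.5556)
T(h, u) = 9 - 1/(40*u) (T(h, u) = 5 + (1/((u + u)*(-20)) + 16/4) = 5 + (-1/20/(2*u) + 16*(1/4)) = 5 + ((1/(2*u))*(-1/20) + 4) = 5 + (-1/(40*u) + 4) = 5 + (4 - 1/(40*u)) = 9 - 1/(40*u))
(-2196 - 1759) + T(-3, J) = (-2196 - 1759) + (9 - 1/(40*59/9)) = -3955 + (9 - 1/40*9/59) = -3955 + (9 - 9/2360) = -3955 + 21231/2360 = -9312569/2360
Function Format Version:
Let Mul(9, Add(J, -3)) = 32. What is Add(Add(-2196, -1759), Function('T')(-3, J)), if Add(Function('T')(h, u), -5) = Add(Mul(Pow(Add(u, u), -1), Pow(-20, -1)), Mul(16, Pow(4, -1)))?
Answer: Rational(-9312569, 2360) ≈ -3946.0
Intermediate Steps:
J = Rational(59, 9) (J = Add(3, Mul(Rational(1, 9), 32)) = Add(3, Rational(32, 9)) = Rational(59, 9) ≈ 6.5556)
Function('T')(h, u) = Add(9, Mul(Rational(-1, 40), Pow(u, -1))) (Function('T')(h, u) = Add(5, Add(Mul(Pow(Add(u, u), -1), Pow(-20, -1)), Mul(16, Pow(4, -1)))) = Add(5, Add(Mul(Pow(Mul(2, u), -1), Rational(-1, 20)), Mul(16, Rational(1, 4)))) = Add(5, Add(Mul(Mul(Rational(1, 2), Pow(u, -1)), Rational(-1, 20)), 4)) = Add(5, Add(Mul(Rational(-1, 40), Pow(u, -1)), 4)) = Add(5, Add(4, Mul(Rational(-1, 40), Pow(u, -1)))) = Add(9, Mul(Rational(-1, 40), Pow(u, -1))))
Add(Add(-2196, -1759), Function('T')(-3, J)) = Add(Add(-2196, -1759), Add(9, Mul(Rational(-1, 40), Pow(Rational(59, 9), -1)))) = Add(-3955, Add(9, Mul(Rational(-1, 40), Rational(9, 59)))) = Add(-3955, Add(9, Rational(-9, 2360))) = Add(-3955, Rational(21231, 2360)) = Rational(-9312569, 2360)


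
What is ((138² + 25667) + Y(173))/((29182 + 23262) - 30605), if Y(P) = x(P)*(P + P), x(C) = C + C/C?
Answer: 104915/21839 ≈ 4.8040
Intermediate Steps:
x(C) = 1 + C (x(C) = C + 1 = 1 + C)
Y(P) = 2*P*(1 + P) (Y(P) = (1 + P)*(P + P) = (1 + P)*(2*P) = 2*P*(1 + P))
((138² + 25667) + Y(173))/((29182 + 23262) - 30605) = ((138² + 25667) + 2*173*(1 + 173))/((29182 + 23262) - 30605) = ((19044 + 25667) + 2*173*174)/(52444 - 30605) = (44711 + 60204)/21839 = 104915*(1/21839) = 104915/21839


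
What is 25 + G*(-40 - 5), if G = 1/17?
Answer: 380/17 ≈ 22.353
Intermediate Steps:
G = 1/17 ≈ 0.058824
25 + G*(-40 - 5) = 25 + (-40 - 5)/17 = 25 + (1/17)*(-45) = 25 - 45/17 = 380/17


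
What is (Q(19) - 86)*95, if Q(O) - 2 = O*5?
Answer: 1045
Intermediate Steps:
Q(O) = 2 + 5*O (Q(O) = 2 + O*5 = 2 + 5*O)
(Q(19) - 86)*95 = ((2 + 5*19) - 86)*95 = ((2 + 95) - 86)*95 = (97 - 86)*95 = 11*95 = 1045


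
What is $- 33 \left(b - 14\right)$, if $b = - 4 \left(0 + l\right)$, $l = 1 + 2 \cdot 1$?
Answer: $858$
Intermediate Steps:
$l = 3$ ($l = 1 + 2 = 3$)
$b = -12$ ($b = - 4 \left(0 + 3\right) = \left(-4\right) 3 = -12$)
$- 33 \left(b - 14\right) = - 33 \left(-12 - 14\right) = \left(-33\right) \left(-26\right) = 858$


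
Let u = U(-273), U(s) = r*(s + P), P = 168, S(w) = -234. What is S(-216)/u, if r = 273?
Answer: 2/245 ≈ 0.0081633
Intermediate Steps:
U(s) = 45864 + 273*s (U(s) = 273*(s + 168) = 273*(168 + s) = 45864 + 273*s)
u = -28665 (u = 45864 + 273*(-273) = 45864 - 74529 = -28665)
S(-216)/u = -234/(-28665) = -234*(-1/28665) = 2/245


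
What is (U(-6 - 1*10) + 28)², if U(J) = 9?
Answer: 1369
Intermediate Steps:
(U(-6 - 1*10) + 28)² = (9 + 28)² = 37² = 1369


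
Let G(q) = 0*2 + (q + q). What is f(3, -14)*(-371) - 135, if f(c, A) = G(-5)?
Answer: 3575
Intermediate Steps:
G(q) = 2*q (G(q) = 0 + 2*q = 2*q)
f(c, A) = -10 (f(c, A) = 2*(-5) = -10)
f(3, -14)*(-371) - 135 = -10*(-371) - 135 = 3710 - 135 = 3575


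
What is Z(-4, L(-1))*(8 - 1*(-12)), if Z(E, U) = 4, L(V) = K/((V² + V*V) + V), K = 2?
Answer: 80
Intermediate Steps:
L(V) = 2/(V + 2*V²) (L(V) = 2/((V² + V*V) + V) = 2/((V² + V²) + V) = 2/(2*V² + V) = 2/(V + 2*V²))
Z(-4, L(-1))*(8 - 1*(-12)) = 4*(8 - 1*(-12)) = 4*(8 + 12) = 4*20 = 80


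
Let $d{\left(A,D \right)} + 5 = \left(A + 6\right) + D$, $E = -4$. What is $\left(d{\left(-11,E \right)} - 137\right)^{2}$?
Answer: $22801$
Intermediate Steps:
$d{\left(A,D \right)} = 1 + A + D$ ($d{\left(A,D \right)} = -5 + \left(\left(A + 6\right) + D\right) = -5 + \left(\left(6 + A\right) + D\right) = -5 + \left(6 + A + D\right) = 1 + A + D$)
$\left(d{\left(-11,E \right)} - 137\right)^{2} = \left(\left(1 - 11 - 4\right) - 137\right)^{2} = \left(-14 - 137\right)^{2} = \left(-151\right)^{2} = 22801$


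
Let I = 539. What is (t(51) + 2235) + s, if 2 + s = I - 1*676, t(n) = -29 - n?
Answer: 2016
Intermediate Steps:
s = -139 (s = -2 + (539 - 1*676) = -2 + (539 - 676) = -2 - 137 = -139)
(t(51) + 2235) + s = ((-29 - 1*51) + 2235) - 139 = ((-29 - 51) + 2235) - 139 = (-80 + 2235) - 139 = 2155 - 139 = 2016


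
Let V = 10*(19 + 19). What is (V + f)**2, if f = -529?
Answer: 22201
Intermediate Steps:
V = 380 (V = 10*38 = 380)
(V + f)**2 = (380 - 529)**2 = (-149)**2 = 22201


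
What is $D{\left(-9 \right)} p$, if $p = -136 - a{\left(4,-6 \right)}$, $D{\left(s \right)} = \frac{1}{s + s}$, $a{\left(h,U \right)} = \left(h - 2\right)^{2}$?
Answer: $\frac{70}{9} \approx 7.7778$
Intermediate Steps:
$a{\left(h,U \right)} = \left(-2 + h\right)^{2}$
$D{\left(s \right)} = \frac{1}{2 s}$
$p = -140$ ($p = -136 - \left(-2 + 4\right)^{2} = -136 - 2^{2} = -136 - 4 = -140$)
$D{\left(-9 \right)} p = \frac{1}{2 \left(-9\right)} \left(-140\right) = \frac{1}{2} \left(- \frac{1}{9}\right) \left(-140\right) = \left(- \frac{1}{18}\right) \left(-140\right) = \frac{70}{9}$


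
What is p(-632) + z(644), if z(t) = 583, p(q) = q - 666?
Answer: -715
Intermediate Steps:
p(q) = -666 + q
p(-632) + z(644) = (-666 - 632) + 583 = -1298 + 583 = -715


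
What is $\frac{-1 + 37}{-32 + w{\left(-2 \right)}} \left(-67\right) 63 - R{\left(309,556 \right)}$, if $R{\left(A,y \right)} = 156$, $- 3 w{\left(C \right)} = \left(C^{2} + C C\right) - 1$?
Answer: $\frac{439800}{103} \approx 4269.9$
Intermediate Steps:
$w{\left(C \right)} = \frac{1}{3} - \frac{2 C^{2}}{3}$ ($w{\left(C \right)} = - \frac{\left(C^{2} + C C\right) - 1}{3} = - \frac{\left(C^{2} + C^{2}\right) - 1}{3} = - \frac{2 C^{2} - 1}{3} = - \frac{-1 + 2 C^{2}}{3} = \frac{1}{3} - \frac{2 C^{2}}{3}$)
$\frac{-1 + 37}{-32 + w{\left(-2 \right)}} \left(-67\right) 63 - R{\left(309,556 \right)} = \frac{-1 + 37}{-32 + \left(\frac{1}{3} - \frac{2 \left(-2\right)^{2}}{3}\right)} \left(-67\right) 63 - 156 = \frac{36}{-32 + \left(\frac{1}{3} - \frac{8}{3}\right)} \left(-67\right) 63 - 156 = \frac{36}{-32 - \frac{7}{3}} \left(-67\right) 63 - 156 = \frac{36}{- \frac{103}{3}} \left(-67\right) 63 - 156 = 36 \left(- \frac{3}{103}\right) \left(-67\right) 63 - 156 = \left(- \frac{108}{103}\right) \left(-67\right) 63 - 156 = \frac{7236}{103} \cdot 63 - 156 = \frac{455868}{103} - 156 = \frac{439800}{103}$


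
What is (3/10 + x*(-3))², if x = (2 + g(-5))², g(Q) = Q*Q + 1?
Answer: 553049289/100 ≈ 5.5305e+6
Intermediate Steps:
g(Q) = 1 + Q² (g(Q) = Q² + 1 = 1 + Q²)
x = 784 (x = (2 + (1 + (-5)²))² = (2 + (1 + 25))² = (2 + 26)² = 28² = 784)
(3/10 + x*(-3))² = (3/10 + 784*(-3))² = (3*(⅒) - 2352)² = (3/10 - 2352)² = (-23517/10)² = 553049289/100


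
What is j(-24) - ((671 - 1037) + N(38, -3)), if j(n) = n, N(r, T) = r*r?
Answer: -1102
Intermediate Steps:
N(r, T) = r²
j(-24) - ((671 - 1037) + N(38, -3)) = -24 - ((671 - 1037) + 38²) = -24 - (-366 + 1444) = -24 - 1*1078 = -24 - 1078 = -1102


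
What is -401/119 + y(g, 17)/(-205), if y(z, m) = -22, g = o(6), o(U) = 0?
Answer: -79587/24395 ≈ -3.2624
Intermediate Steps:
g = 0
-401/119 + y(g, 17)/(-205) = -401/119 - 22/(-205) = -401*1/119 - 22*(-1/205) = -401/119 + 22/205 = -79587/24395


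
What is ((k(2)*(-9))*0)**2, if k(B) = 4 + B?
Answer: 0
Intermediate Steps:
((k(2)*(-9))*0)**2 = (((4 + 2)*(-9))*0)**2 = ((6*(-9))*0)**2 = (-54*0)**2 = 0**2 = 0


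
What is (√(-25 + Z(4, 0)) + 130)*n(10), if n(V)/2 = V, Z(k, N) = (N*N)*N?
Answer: 2600 + 100*I ≈ 2600.0 + 100.0*I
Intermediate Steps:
Z(k, N) = N³ (Z(k, N) = N²*N = N³)
n(V) = 2*V
(√(-25 + Z(4, 0)) + 130)*n(10) = (√(-25 + 0³) + 130)*(2*10) = (√(-25 + 0) + 130)*20 = (√(-25) + 130)*20 = (5*I + 130)*20 = (130 + 5*I)*20 = 2600 + 100*I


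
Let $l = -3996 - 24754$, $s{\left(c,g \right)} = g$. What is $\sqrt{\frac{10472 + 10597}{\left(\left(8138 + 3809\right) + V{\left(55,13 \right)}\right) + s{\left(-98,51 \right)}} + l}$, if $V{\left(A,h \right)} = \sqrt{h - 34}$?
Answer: $\sqrt{\frac{-344921431 - 28750 i \sqrt{21}}{11998 + i \sqrt{21}}} \approx 2.0 \cdot 10^{-6} - 169.55 i$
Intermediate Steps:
$V{\left(A,h \right)} = \sqrt{-34 + h}$
$l = -28750$ ($l = -3996 - 24754 = -28750$)
$\sqrt{\frac{10472 + 10597}{\left(\left(8138 + 3809\right) + V{\left(55,13 \right)}\right) + s{\left(-98,51 \right)}} + l} = \sqrt{\frac{10472 + 10597}{\left(\left(8138 + 3809\right) + \sqrt{-34 + 13}\right) + 51} - 28750} = \sqrt{\frac{21069}{\left(11947 + \sqrt{-21}\right) + 51} - 28750} = \sqrt{\frac{21069}{\left(11947 + i \sqrt{21}\right) + 51} - 28750} = \sqrt{\frac{21069}{11998 + i \sqrt{21}} - 28750} = \sqrt{-28750 + \frac{21069}{11998 + i \sqrt{21}}}$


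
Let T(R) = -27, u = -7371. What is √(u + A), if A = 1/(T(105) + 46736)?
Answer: I*√16081536802942/46709 ≈ 85.854*I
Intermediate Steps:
A = 1/46709 (A = 1/(-27 + 46736) = 1/46709 ≈ 2.1409e-5)
√(u + A) = √(-7371 + 1/46709) = √(-344292038/46709) = I*√16081536802942/46709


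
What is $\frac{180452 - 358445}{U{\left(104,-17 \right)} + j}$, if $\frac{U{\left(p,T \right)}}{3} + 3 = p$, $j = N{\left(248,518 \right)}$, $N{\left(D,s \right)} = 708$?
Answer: $- \frac{59331}{337} \approx -176.06$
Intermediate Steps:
$j = 708$
$U{\left(p,T \right)} = -9 + 3 p$
$\frac{180452 - 358445}{U{\left(104,-17 \right)} + j} = \frac{180452 - 358445}{\left(-9 + 3 \cdot 104\right) + 708} = - \frac{177993}{\left(-9 + 312\right) + 708} = - \frac{177993}{303 + 708} = - \frac{177993}{1011} = \left(-177993\right) \frac{1}{1011} = - \frac{59331}{337}$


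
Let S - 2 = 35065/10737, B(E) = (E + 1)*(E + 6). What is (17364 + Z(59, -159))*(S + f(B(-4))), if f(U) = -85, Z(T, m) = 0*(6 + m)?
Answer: -4955141528/3579 ≈ -1.3845e+6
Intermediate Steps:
Z(T, m) = 0
B(E) = (1 + E)*(6 + E)
S = 56539/10737 (S = 2 + 35065/10737 = 56539/10737 ≈ 5.2658)
(17364 + Z(59, -159))*(S + f(B(-4))) = (17364 + 0)*(56539/10737 - 85) = 17364*(-856106/10737) = -4955141528/3579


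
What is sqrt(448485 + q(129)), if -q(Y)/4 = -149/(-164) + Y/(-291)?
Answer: 42*sqrt(4021228217)/3977 ≈ 669.69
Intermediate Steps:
q(Y) = -149/41 + 4*Y/291 (q(Y) = -4*(-149/(-164) + Y/(-291)) = -4*(-149*(-1/164) + Y*(-1/291)) = -4*(149/164 - Y/291) = -149/41 + 4*Y/291)
sqrt(448485 + q(129)) = sqrt(448485 + (-149/41 + (4/291)*129)) = sqrt(448485 + (-149/41 + 172/97)) = sqrt(448485 - 7401/3977) = sqrt(1783617444/3977) = 42*sqrt(4021228217)/3977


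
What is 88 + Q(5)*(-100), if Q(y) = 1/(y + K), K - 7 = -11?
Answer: -12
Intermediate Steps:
K = -4 (K = 7 - 11 = -4)
Q(y) = 1/(-4 + y) (Q(y) = 1/(y - 4) = 1/(-4 + y))
88 + Q(5)*(-100) = 88 - 100/(-4 + 5) = 88 - 100/1 = 88 + 1*(-100) = 88 - 100 = -12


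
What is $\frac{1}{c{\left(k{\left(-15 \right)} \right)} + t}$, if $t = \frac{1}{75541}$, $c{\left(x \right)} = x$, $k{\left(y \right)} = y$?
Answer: $- \frac{75541}{1133114} \approx -0.066667$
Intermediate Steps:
$t = \frac{1}{75541} \approx 1.3238 \cdot 10^{-5}$
$\frac{1}{c{\left(k{\left(-15 \right)} \right)} + t} = \frac{1}{-15 + \frac{1}{75541}} = \frac{1}{- \frac{1133114}{75541}} = - \frac{75541}{1133114}$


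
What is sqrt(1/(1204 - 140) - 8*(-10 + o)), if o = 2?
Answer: sqrt(18113802)/532 ≈ 8.0001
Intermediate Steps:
sqrt(1/(1204 - 140) - 8*(-10 + o)) = sqrt(1/(1204 - 140) - 8*(-10 + 2)) = sqrt(1/1064 - 8*(-8)) = sqrt(1/1064 + 64) = sqrt(68097/1064) = sqrt(18113802)/532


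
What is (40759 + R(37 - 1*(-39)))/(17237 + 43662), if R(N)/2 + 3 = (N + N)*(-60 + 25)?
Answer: 30113/60899 ≈ 0.49447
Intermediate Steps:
R(N) = -6 - 140*N (R(N) = -6 + 2*((N + N)*(-60 + 25)) = -6 + 2*((2*N)*(-35)) = -6 + 2*(-70*N) = -6 - 140*N)
(40759 + R(37 - 1*(-39)))/(17237 + 43662) = (40759 + (-6 - 140*(37 - 1*(-39))))/(17237 + 43662) = (40759 + (-6 - 140*(37 + 39)))/60899 = (40759 + (-6 - 140*76))*(1/60899) = (40759 + (-6 - 10640))*(1/60899) = (40759 - 10646)*(1/60899) = 30113*(1/60899) = 30113/60899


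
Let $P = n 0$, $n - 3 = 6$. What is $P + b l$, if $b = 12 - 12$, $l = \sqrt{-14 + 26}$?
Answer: $0$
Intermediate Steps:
$n = 9$ ($n = 3 + 6 = 9$)
$l = 2 \sqrt{3}$ ($l = \sqrt{12} = 2 \sqrt{3} \approx 3.4641$)
$b = 0$ ($b = 12 - 12 = 0$)
$P = 0$ ($P = 9 \cdot 0 = 0$)
$P + b l = 0 + 0 \cdot 2 \sqrt{3} = 0 + 0 = 0$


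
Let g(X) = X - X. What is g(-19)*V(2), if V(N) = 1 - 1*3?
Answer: 0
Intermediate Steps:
g(X) = 0
V(N) = -2 (V(N) = 1 - 3 = -2)
g(-19)*V(2) = 0*(-2) = 0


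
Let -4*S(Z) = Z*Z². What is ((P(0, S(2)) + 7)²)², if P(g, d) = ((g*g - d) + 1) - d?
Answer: 20736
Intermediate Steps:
S(Z) = -Z³/4 (S(Z) = -Z*Z²/4 = -Z³/4)
P(g, d) = 1 + g² - 2*d (P(g, d) = ((g² - d) + 1) - d = (1 + g² - d) - d = 1 + g² - 2*d)
((P(0, S(2)) + 7)²)² = (((1 + 0² - (-1)*2³/2) + 7)²)² = (((1 + 0 - (-1)*8/2) + 7)²)² = (((1 + 0 - 2*(-2)) + 7)²)² = (((1 + 0 + 4) + 7)²)² = ((5 + 7)²)² = (12²)² = 144² = 20736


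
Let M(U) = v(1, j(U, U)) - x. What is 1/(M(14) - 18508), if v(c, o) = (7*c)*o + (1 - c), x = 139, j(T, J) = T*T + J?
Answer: -1/17177 ≈ -5.8217e-5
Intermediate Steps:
j(T, J) = J + T² (j(T, J) = T² + J = J + T²)
v(c, o) = 1 - c + 7*c*o (v(c, o) = 7*c*o + (1 - c) = 1 - c + 7*c*o)
M(U) = -139 + 7*U + 7*U² (M(U) = (1 - 1*1 + 7*1*(U + U²)) - 1*139 = (1 - 1 + (7*U + 7*U²)) - 139 = (7*U + 7*U²) - 139 = -139 + 7*U + 7*U²)
1/(M(14) - 18508) = 1/((-139 + 7*14 + 7*14²) - 18508) = 1/((-139 + 98 + 7*196) - 18508) = 1/((-139 + 98 + 1372) - 18508) = 1/(1331 - 18508) = 1/(-17177) = -1/17177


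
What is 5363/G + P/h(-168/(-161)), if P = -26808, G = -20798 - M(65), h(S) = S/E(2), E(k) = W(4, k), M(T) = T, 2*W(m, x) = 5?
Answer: -86450561/1346 ≈ -64228.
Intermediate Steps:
W(m, x) = 5/2 (W(m, x) = (½)*5 = 5/2)
E(k) = 5/2
h(S) = 2*S/5 (h(S) = S/(5/2) = S*(⅖) = 2*S/5)
G = -20863 (G = -20798 - 1*65 = -20798 - 65 = -20863)
5363/G + P/h(-168/(-161)) = 5363/(-20863) - 26808/(2*(-168/(-161))/5) = 5363*(-1/20863) - 26808/(2*(-168*(-1/161))/5) = -173/673 - 26808/((⅖)*(24/23)) = -173/673 - 26808/48/115 = -173/673 - 26808*115/48 = -173/673 - 128455/2 = -86450561/1346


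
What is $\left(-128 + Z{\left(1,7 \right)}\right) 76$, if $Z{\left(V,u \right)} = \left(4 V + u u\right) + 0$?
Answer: $-5700$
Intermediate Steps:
$Z{\left(V,u \right)} = u^{2} + 4 V$ ($Z{\left(V,u \right)} = \left(4 V + u^{2}\right) + 0 = \left(u^{2} + 4 V\right) + 0 = u^{2} + 4 V$)
$\left(-128 + Z{\left(1,7 \right)}\right) 76 = \left(-128 + \left(7^{2} + 4 \cdot 1\right)\right) 76 = \left(-128 + \left(49 + 4\right)\right) 76 = \left(-128 + 53\right) 76 = \left(-75\right) 76 = -5700$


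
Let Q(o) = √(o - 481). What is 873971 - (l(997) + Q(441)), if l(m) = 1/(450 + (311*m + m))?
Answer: 272254202093/311514 - 2*I*√10 ≈ 8.7397e+5 - 6.3246*I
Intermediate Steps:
Q(o) = √(-481 + o)
l(m) = 1/(450 + 312*m)
873971 - (l(997) + Q(441)) = 873971 - (1/(6*(75 + 52*997)) + √(-481 + 441)) = 873971 - (1/(6*(75 + 51844)) + √(-40)) = 873971 - ((⅙)/51919 + 2*I*√10) = 873971 - ((⅙)*(1/51919) + 2*I*√10) = 873971 - (1/311514 + 2*I*√10) = 873971 + (-1/311514 - 2*I*√10) = 272254202093/311514 - 2*I*√10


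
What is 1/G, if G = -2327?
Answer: -1/2327 ≈ -0.00042974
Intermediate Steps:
1/G = 1/(-2327) = -1/2327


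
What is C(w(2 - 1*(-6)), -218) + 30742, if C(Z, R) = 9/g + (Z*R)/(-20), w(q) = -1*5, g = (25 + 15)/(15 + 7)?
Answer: 613849/20 ≈ 30692.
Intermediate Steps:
g = 20/11 (g = 40/22 = 40*(1/22) = 20/11 ≈ 1.8182)
w(q) = -5
C(Z, R) = 99/20 - R*Z/20 (C(Z, R) = 9/(20/11) + (Z*R)/(-20) = 9*(11/20) + (R*Z)*(-1/20) = 99/20 - R*Z/20)
C(w(2 - 1*(-6)), -218) + 30742 = (99/20 - 1/20*(-218)*(-5)) + 30742 = (99/20 - 109/2) + 30742 = -991/20 + 30742 = 613849/20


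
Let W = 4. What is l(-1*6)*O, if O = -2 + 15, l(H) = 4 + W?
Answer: 104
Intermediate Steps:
l(H) = 8 (l(H) = 4 + 4 = 8)
O = 13
l(-1*6)*O = 8*13 = 104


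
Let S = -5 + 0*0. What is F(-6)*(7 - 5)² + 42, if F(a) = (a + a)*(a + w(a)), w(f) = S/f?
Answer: 290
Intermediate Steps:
S = -5 (S = -5 + 0 = -5)
w(f) = -5/f
F(a) = 2*a*(a - 5/a) (F(a) = (a + a)*(a - 5/a) = (2*a)*(a - 5/a) = 2*a*(a - 5/a))
F(-6)*(7 - 5)² + 42 = (-10 + 2*(-6)²)*(7 - 5)² + 42 = (-10 + 2*36)*2² + 42 = (-10 + 72)*4 + 42 = 62*4 + 42 = 248 + 42 = 290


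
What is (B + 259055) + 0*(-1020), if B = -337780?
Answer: -78725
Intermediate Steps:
(B + 259055) + 0*(-1020) = (-337780 + 259055) + 0*(-1020) = -78725 + 0 = -78725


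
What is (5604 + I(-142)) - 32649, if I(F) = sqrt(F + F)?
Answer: -27045 + 2*I*sqrt(71) ≈ -27045.0 + 16.852*I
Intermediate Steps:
I(F) = sqrt(2)*sqrt(F) (I(F) = sqrt(2*F) = sqrt(2)*sqrt(F))
(5604 + I(-142)) - 32649 = (5604 + sqrt(2)*sqrt(-142)) - 32649 = (5604 + sqrt(2)*(I*sqrt(142))) - 32649 = (5604 + 2*I*sqrt(71)) - 32649 = -27045 + 2*I*sqrt(71)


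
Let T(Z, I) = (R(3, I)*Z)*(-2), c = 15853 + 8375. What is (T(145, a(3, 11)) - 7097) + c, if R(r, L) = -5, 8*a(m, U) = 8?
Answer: 18581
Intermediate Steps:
c = 24228
a(m, U) = 1 (a(m, U) = (1/8)*8 = 1)
T(Z, I) = 10*Z (T(Z, I) = -5*Z*(-2) = 10*Z)
(T(145, a(3, 11)) - 7097) + c = (10*145 - 7097) + 24228 = (1450 - 7097) + 24228 = -5647 + 24228 = 18581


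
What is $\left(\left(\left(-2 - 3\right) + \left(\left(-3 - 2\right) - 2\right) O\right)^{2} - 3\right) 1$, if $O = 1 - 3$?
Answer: $78$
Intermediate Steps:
$O = -2$
$\left(\left(\left(-2 - 3\right) + \left(\left(-3 - 2\right) - 2\right) O\right)^{2} - 3\right) 1 = \left(\left(\left(-2 - 3\right) + \left(\left(-3 - 2\right) - 2\right) \left(-2\right)\right)^{2} - 3\right) 1 = \left(\left(-5 + \left(-5 - 2\right) \left(-2\right)\right)^{2} - 3\right) 1 = \left(\left(-5 - -14\right)^{2} - 3\right) 1 = \left(\left(-5 + 14\right)^{2} - 3\right) 1 = \left(9^{2} - 3\right) 1 = \left(81 - 3\right) 1 = 78 \cdot 1 = 78$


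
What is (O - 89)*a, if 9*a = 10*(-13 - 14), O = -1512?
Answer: 48030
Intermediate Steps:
a = -30 (a = (10*(-13 - 14))/9 = (10*(-27))/9 = (1/9)*(-270) = -30)
(O - 89)*a = (-1512 - 89)*(-30) = -1601*(-30) = 48030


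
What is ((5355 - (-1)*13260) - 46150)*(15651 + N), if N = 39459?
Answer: -1517453850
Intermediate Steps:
((5355 - (-1)*13260) - 46150)*(15651 + N) = ((5355 - (-1)*13260) - 46150)*(15651 + 39459) = ((5355 - 1*(-13260)) - 46150)*55110 = ((5355 + 13260) - 46150)*55110 = (18615 - 46150)*55110 = -27535*55110 = -1517453850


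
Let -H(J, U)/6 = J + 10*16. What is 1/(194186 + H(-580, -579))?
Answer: 1/196706 ≈ 5.0837e-6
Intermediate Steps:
H(J, U) = -960 - 6*J (H(J, U) = -6*(J + 10*16) = -6*(J + 160) = -6*(160 + J) = -960 - 6*J)
1/(194186 + H(-580, -579)) = 1/(194186 + (-960 - 6*(-580))) = 1/(194186 + (-960 + 3480)) = 1/(194186 + 2520) = 1/196706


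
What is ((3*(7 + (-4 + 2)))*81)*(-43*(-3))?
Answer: 156735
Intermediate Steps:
((3*(7 + (-4 + 2)))*81)*(-43*(-3)) = ((3*(7 - 2))*81)*129 = ((3*5)*81)*129 = (15*81)*129 = 1215*129 = 156735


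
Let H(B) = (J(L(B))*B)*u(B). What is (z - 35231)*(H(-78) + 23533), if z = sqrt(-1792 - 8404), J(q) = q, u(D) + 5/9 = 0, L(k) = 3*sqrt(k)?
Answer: -(23533 + 130*I*sqrt(78))*(35231 - 2*I*sqrt(2549)) ≈ -8.2921e+8 - 3.8073e+7*I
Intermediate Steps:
u(D) = -5/9 (u(D) = -5/9 + 0 = -5/9)
H(B) = -5*B**(3/2)/3 (H(B) = ((3*sqrt(B))*B)*(-5/9) = (3*B**(3/2))*(-5/9) = -5*B**(3/2)/3)
z = 2*I*sqrt(2549) (z = sqrt(-10196) = 2*I*sqrt(2549) ≈ 100.98*I)
(z - 35231)*(H(-78) + 23533) = (2*I*sqrt(2549) - 35231)*(-(-130)*I*sqrt(78) + 23533) = (-35231 + 2*I*sqrt(2549))*(-(-130)*I*sqrt(78) + 23533) = (-35231 + 2*I*sqrt(2549))*(130*I*sqrt(78) + 23533) = (-35231 + 2*I*sqrt(2549))*(23533 + 130*I*sqrt(78))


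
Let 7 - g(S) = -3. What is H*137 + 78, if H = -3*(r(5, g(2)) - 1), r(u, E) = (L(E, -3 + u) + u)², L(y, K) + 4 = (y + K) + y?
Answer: -216930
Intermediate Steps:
g(S) = 10 (g(S) = 7 - 1*(-3) = 7 + 3 = 10)
L(y, K) = -4 + K + 2*y (L(y, K) = -4 + ((y + K) + y) = -4 + ((K + y) + y) = -4 + (K + 2*y) = -4 + K + 2*y)
r(u, E) = (-7 + 2*E + 2*u)² (r(u, E) = ((-4 + (-3 + u) + 2*E) + u)² = ((-7 + u + 2*E) + u)² = (-7 + 2*E + 2*u)²)
H = -1584 (H = -3*((-7 + 2*10 + 2*5)² - 1) = -3*((-7 + 20 + 10)² - 1) = -3*(23² - 1) = -3*(529 - 1) = -3*528 = -1584)
H*137 + 78 = -1584*137 + 78 = -217008 + 78 = -216930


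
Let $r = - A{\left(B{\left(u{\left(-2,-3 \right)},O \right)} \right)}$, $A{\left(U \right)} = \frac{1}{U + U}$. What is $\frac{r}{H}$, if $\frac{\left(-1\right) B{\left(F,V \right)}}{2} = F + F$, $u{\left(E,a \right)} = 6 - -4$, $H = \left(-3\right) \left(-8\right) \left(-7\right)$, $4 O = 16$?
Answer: $- \frac{1}{13440} \approx -7.4405 \cdot 10^{-5}$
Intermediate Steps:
$O = 4$ ($O = \frac{1}{4} \cdot 16 = 4$)
$H = -168$ ($H = 24 \left(-7\right) = -168$)
$u{\left(E,a \right)} = 10$ ($u{\left(E,a \right)} = 6 + 4 = 10$)
$B{\left(F,V \right)} = - 4 F$ ($B{\left(F,V \right)} = - 2 \left(F + F\right) = - 2 \cdot 2 F = - 4 F$)
$A{\left(U \right)} = \frac{1}{2 U}$
$r = \frac{1}{80}$ ($r = - \frac{1}{2 \left(\left(-4\right) 10\right)} = - \frac{1}{2 \left(-40\right)} = - \frac{-1}{2 \cdot 40} = \left(-1\right) \left(- \frac{1}{80}\right) = \frac{1}{80} \approx 0.0125$)
$\frac{r}{H} = \frac{1}{80 \left(-168\right)} = \frac{1}{80} \left(- \frac{1}{168}\right) = - \frac{1}{13440}$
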